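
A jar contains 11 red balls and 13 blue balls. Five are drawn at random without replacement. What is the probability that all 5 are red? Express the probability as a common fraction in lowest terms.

1/92

There are C(24,5) = 42504 possible selections.
Selections with all red: C(11,5) = 462.
Probability = 462/42504 = 1/92.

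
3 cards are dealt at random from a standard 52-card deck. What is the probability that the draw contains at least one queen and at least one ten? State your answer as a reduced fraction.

There are C(52,3) = 22100 possible draws.
By inclusion-exclusion on the complements, draws missing all queens or all tens: C(48,3) + C(48,3) − C(44,3) = 17296 + 17296 − 13244 = 21348.
So draws with at least one of each: 22100 − 21348 = 752, probability 752/22100 = 188/5525.

188/5525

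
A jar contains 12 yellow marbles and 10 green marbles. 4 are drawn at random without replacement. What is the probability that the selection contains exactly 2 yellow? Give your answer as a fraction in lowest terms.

There are C(22,4) = 7315 ways to choose 4 from 22.
Selections with exactly 2 yellow: choose 2 of the 12 yellow and 2 of the 10 green, C(12,2)·C(10,2) = 66·45 = 2970.
Probability = 2970/7315 = 54/133.

54/133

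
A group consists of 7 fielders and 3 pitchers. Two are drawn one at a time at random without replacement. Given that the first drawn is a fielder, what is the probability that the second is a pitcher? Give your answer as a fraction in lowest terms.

1/3

After removing one fielder, 9 remain: 6 fielders and 3 pitchers.
So the probability the next is a pitcher is 3/9 = 1/3.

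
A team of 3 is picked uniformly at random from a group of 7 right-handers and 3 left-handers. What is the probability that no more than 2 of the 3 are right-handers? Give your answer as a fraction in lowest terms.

17/24

There are C(10,3) = 120 ways to choose the 3.
The complement is exactly 3 right-handers: C(7,3)·C(3,0) = 35.
Probability = 1 − 35/120 = 85/120 = 17/24.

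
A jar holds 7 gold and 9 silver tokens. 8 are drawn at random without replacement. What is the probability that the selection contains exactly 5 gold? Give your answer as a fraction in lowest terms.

Total number of selections: C(16,8) = 12870.
Selections with exactly 5 gold: choose 5 of the 7 gold and 3 of the 9 silver, C(7,5)·C(9,3) = 21·84 = 1764.
Probability = 1764/12870 = 98/715.

98/715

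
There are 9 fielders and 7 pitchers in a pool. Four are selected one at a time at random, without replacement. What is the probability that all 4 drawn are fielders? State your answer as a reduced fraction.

9/130

Multiply the conditional probabilities at each draw: 9/16 · 8/15 · 7/14 · 6/13 = 3024/43680 = 9/130.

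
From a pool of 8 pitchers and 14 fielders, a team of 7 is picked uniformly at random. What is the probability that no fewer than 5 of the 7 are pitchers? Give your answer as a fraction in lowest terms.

229/7106

Total selections: C(22,7) = 170544.
Favorable selections (no fewer than 5 pitchers): C(8,5)·C(14,2) + C(8,6)·C(14,1) + C(8,7)·C(14,0) = 5096 + 392 + 8 = 5496.
Probability = 5496/170544 = 229/7106.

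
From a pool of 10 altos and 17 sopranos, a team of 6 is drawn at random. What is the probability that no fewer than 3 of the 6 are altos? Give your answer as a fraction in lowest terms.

19109/49335

There are C(27,6) = 296010 ways to choose the 6.
Count the complement (fewer than 3 altos): C(10,0)·C(17,6) + C(10,1)·C(17,5) + C(10,2)·C(17,4) = 12376 + 61880 + 107100 = 181356.
Probability = 1 − 181356/296010 = 114654/296010 = 19109/49335.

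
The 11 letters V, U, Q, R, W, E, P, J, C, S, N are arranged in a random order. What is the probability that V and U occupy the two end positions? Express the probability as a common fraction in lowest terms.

1/55

There are 11! = 39916800 arrangements.
Place V and U at the ends in 2 ways, arrange the remaining 9 in 9! = 362880 ways: 2·362880 = 725760.
Probability = 725760/39916800 = 1/55.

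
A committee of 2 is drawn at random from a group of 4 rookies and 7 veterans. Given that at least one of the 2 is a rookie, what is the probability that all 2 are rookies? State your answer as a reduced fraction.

Work in counts. Selections with at least one rookie: C(11,2) − C(7,2) = 55 − 21 = 34.
Of those, selections where all 2 are rookies: C(4,2) = 6.
Conditional probability = 6/34 = 3/17.

3/17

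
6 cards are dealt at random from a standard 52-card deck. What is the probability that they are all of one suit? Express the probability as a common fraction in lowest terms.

There are C(52,6) = 20358520 possible 6-card hands.
Hands of one suit: 4 suits × C(13,6) = 4·1716 = 6864.
Probability = 6864/20358520 = 66/195755.

66/195755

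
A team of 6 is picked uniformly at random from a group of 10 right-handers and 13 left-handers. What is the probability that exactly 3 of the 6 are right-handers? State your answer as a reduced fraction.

The sample space is all 6-subsets of the 23: C(23,6) = 100947.
Selections with exactly 3 right-handers: choose 3 of the 10 right-handers and 3 of the 13 left-handers, C(10,3)·C(13,3) = 120·286 = 34320.
Probability = 34320/100947 = 1040/3059.

1040/3059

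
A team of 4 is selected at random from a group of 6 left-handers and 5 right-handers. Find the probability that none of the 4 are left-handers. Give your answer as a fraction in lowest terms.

There are C(11,4) = 330 possible selections.
Selections with no left-handers (all right-handers): C(5,4) = 5.
Probability = 5/330 = 1/66.

1/66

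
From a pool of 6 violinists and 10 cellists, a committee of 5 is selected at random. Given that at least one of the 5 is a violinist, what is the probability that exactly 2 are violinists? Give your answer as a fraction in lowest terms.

150/343

Work in counts. Selections with at least one violinist: C(16,5) − C(10,5) = 4368 − 252 = 4116.
Of those, selections where exactly 2 are violinists: C(6,2)·C(10,3) = 15·120 = 1800.
Conditional probability = 1800/4116 = 150/343.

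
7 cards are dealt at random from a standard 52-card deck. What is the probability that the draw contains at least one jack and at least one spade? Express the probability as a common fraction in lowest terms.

53122231/133784560

There are C(52,7) = 133784560 possible draws.
By inclusion-exclusion on the complements, draws missing all jacks or all spades: C(48,7) + C(39,7) − C(36,7) = 73629072 + 15380937 − 8347680 = 80662329.
So draws with at least one of each: 133784560 − 80662329 = 53122231, probability 53122231/133784560.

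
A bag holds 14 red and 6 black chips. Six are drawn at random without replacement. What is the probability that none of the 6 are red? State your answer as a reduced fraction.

There are C(20,6) = 38760 possible selections.
Selections with no red (all black): C(6,6) = 1.
Probability = 1/38760.

1/38760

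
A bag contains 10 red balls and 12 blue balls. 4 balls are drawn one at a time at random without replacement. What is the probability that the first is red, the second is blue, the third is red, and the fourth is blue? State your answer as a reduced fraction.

9/133

Multiply the conditional probabilities at each draw: 10/22 · 12/21 · 9/20 · 11/19 = 11880/175560 = 9/133.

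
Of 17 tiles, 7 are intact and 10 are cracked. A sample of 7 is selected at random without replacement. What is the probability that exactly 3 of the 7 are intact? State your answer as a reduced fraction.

The sample space is all 7-subsets of the 17: C(17,7) = 19448.
Selections with exactly 3 intact: choose 3 of the 7 intact and 4 of the 10 cracked, C(7,3)·C(10,4) = 35·210 = 7350.
Probability = 7350/19448 = 3675/9724.

3675/9724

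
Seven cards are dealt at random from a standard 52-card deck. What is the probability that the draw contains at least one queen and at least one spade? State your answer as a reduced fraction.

53122231/133784560

There are C(52,7) = 133784560 possible draws.
By inclusion-exclusion on the complements, draws missing all queens or all spades: C(48,7) + C(39,7) − C(36,7) = 73629072 + 15380937 − 8347680 = 80662329.
So draws with at least one of each: 133784560 − 80662329 = 53122231, probability 53122231/133784560.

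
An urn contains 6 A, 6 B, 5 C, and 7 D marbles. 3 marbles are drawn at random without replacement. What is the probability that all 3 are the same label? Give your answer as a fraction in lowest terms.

There are C(24,3) = 2024 ways to draw 3 marbles.
All same label: C(6,3) + C(6,3) + C(5,3) + C(7,3) = 20 + 20 + 10 + 35 = 85.
Probability = 85/2024.

85/2024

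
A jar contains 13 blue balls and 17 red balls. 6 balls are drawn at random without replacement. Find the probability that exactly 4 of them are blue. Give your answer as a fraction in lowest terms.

There are C(30,6) = 593775 ways to choose 6 from 30.
Selections with exactly 4 blue: choose 4 of the 13 blue and 2 of the 17 red, C(13,4)·C(17,2) = 715·136 = 97240.
Probability = 97240/593775 = 1496/9135.

1496/9135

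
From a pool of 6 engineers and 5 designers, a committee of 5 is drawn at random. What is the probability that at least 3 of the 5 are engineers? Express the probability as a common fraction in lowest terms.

281/462

There are C(11,5) = 462 ways to choose the 5.
Favorable selections (at least 3 engineers): C(6,3)·C(5,2) + C(6,4)·C(5,1) + C(6,5)·C(5,0) = 200 + 75 + 6 = 281.
Probability = 281/462.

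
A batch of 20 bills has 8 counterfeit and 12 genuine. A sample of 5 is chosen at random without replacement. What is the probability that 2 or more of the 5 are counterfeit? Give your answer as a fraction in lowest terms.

There are C(20,5) = 15504 ways to choose the 5.
Count the complement (fewer than 2 counterfeit): C(8,0)·C(12,5) + C(8,1)·C(12,4) = 792 + 3960 = 4752.
Probability = 1 − 4752/15504 = 10752/15504 = 224/323.

224/323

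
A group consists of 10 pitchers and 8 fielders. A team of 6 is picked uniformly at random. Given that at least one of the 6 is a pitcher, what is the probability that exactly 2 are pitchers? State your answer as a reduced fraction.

225/1324

Work in counts. Selections with at least one pitcher: C(18,6) − C(8,6) = 18564 − 28 = 18536.
Of those, selections where exactly 2 are pitchers: C(10,2)·C(8,4) = 45·70 = 3150.
Conditional probability = 3150/18536 = 225/1324.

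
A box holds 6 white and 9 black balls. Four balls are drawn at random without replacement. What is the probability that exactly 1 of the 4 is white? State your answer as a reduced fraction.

Total number of selections: C(15,4) = 1365.
Selections with exactly 1 white: choose 1 of the 6 white and 3 of the 9 black, C(6,1)·C(9,3) = 6·84 = 504.
Probability = 504/1365 = 24/65.

24/65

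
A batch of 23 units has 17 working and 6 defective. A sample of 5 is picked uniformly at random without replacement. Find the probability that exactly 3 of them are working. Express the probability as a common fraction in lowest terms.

The sample space is all 5-subsets of the 23: C(23,5) = 33649.
Selections with exactly 3 working: choose 3 of the 17 working and 2 of the 6 defective, C(17,3)·C(6,2) = 680·15 = 10200.
Probability = 10200/33649.

10200/33649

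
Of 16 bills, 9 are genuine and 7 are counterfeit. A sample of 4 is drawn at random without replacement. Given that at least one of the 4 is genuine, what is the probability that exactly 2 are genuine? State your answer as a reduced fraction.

36/85

Work in counts. Selections with at least one genuine: C(16,4) − C(7,4) = 1820 − 35 = 1785.
Of those, selections where exactly 2 are genuine: C(9,2)·C(7,2) = 36·21 = 756.
Conditional probability = 756/1785 = 36/85.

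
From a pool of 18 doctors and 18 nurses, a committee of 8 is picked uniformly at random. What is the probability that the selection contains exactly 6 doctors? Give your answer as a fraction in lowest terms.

4641/49445

Total number of selections: C(36,8) = 30260340.
Selections with exactly 6 doctors: choose 6 of the 18 doctors and 2 of the 18 nurses, C(18,6)·C(18,2) = 18564·153 = 2840292.
Probability = 2840292/30260340 = 4641/49445.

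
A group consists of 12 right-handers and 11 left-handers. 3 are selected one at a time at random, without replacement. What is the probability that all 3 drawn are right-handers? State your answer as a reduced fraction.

20/161

Multiply the conditional probabilities at each draw: 12/23 · 11/22 · 10/21 = 1320/10626 = 20/161.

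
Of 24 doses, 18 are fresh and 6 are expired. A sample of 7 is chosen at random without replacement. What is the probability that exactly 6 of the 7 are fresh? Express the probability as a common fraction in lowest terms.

1547/4807

The sample space is all 7-subsets of the 24: C(24,7) = 346104.
Selections with exactly 6 fresh: choose 6 of the 18 fresh and 1 of the 6 expired, C(18,6)·C(6,1) = 18564·6 = 111384.
Probability = 111384/346104 = 1547/4807.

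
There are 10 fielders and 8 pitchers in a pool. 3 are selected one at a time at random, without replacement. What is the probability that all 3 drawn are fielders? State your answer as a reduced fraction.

Multiply the conditional probabilities at each draw: 10/18 · 9/17 · 8/16 = 720/4896 = 5/34.

5/34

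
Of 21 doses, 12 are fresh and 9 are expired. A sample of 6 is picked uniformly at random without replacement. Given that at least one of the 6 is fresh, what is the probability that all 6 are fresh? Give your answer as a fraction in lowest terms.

11/645

Work in counts. Selections with at least one fresh: C(21,6) − C(9,6) = 54264 − 84 = 54180.
Of those, selections where all 6 are fresh: C(12,6) = 924.
Conditional probability = 924/54180 = 11/645.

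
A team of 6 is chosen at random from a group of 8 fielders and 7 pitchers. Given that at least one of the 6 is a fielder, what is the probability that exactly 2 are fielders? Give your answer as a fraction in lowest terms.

10/51

Work in counts. Selections with at least one fielder: C(15,6) − C(7,6) = 5005 − 7 = 4998.
Of those, selections where exactly 2 are fielders: C(8,2)·C(7,4) = 28·35 = 980.
Conditional probability = 980/4998 = 10/51.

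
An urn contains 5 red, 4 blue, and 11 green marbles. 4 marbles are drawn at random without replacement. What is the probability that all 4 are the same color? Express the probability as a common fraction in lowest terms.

There are C(20,4) = 4845 ways to draw 4 marbles.
All same color: C(5,4) + C(4,4) + C(11,4) = 5 + 1 + 330 = 336.
Probability = 336/4845 = 112/1615.

112/1615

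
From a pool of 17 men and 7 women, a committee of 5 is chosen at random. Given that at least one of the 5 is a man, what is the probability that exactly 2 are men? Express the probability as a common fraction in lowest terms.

Work in counts. Selections with at least one man: C(24,5) − C(7,5) = 42504 − 21 = 42483.
Of those, selections where exactly 2 are men: C(17,2)·C(7,3) = 136·35 = 4760.
Conditional probability = 4760/42483 = 40/357.

40/357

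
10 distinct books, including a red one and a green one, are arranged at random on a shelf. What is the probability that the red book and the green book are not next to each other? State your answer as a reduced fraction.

There are 10! = 3628800 arrangements.
Arrangements with the red book and the green book adjacent: 2·9! = 725760.
So not adjacent: 3628800 − 725760 = 2903040, probability 2903040/3628800 = 4/5.

4/5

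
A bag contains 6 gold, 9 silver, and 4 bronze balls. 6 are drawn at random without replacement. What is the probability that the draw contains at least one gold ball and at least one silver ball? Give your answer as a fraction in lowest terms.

There are C(19,6) = 27132 possible draws.
By inclusion-exclusion on the complements, draws missing all gold or all silver: C(13,6) + C(10,6) − C(4,6) = 1716 + 210 − 0 = 1926.
So draws with at least one of each: 27132 − 1926 = 25206, probability 25206/27132 = 4201/4522.

4201/4522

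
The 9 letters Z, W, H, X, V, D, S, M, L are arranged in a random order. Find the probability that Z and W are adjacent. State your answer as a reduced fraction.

There are 9! = 362880 arrangements.
Treat Z and W as a block: 8! arrangements of the blocks × 2 orders within the block = 2·40320 = 80640.
Probability = 80640/362880 = 2/9.

2/9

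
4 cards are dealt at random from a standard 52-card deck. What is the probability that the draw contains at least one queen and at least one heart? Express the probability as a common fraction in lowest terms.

52799/270725

There are C(52,4) = 270725 possible draws.
By inclusion-exclusion on the complements, draws missing all queens or all hearts: C(48,4) + C(39,4) − C(36,4) = 194580 + 82251 − 58905 = 217926.
So draws with at least one of each: 270725 − 217926 = 52799, probability 52799/270725.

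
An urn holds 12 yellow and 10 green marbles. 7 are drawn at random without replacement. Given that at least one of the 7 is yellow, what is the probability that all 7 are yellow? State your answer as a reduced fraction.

11/2367

Work in counts. Selections with at least one yellow: C(22,7) − C(10,7) = 170544 − 120 = 170424.
Of those, selections where all 7 are yellow: C(12,7) = 792.
Conditional probability = 792/170424 = 11/2367.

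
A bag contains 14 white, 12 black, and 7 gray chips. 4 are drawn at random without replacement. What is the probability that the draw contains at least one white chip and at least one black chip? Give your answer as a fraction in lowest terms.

15547/20460

There are C(33,4) = 40920 possible draws.
By inclusion-exclusion on the complements, draws missing all white or all black: C(19,4) + C(21,4) − C(7,4) = 3876 + 5985 − 35 = 9826.
So draws with at least one of each: 40920 − 9826 = 31094, probability 31094/40920 = 15547/20460.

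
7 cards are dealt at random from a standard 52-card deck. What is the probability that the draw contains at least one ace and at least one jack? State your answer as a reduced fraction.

3105873/16723070

There are C(52,7) = 133784560 possible draws.
By inclusion-exclusion on the complements, draws missing all aces or all jacks: C(48,7) + C(48,7) − C(44,7) = 73629072 + 73629072 − 38320568 = 108937576.
So draws with at least one of each: 133784560 − 108937576 = 24846984, probability 24846984/133784560 = 3105873/16723070.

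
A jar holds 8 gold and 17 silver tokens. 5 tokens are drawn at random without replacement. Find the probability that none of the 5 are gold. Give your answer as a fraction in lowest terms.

There are C(25,5) = 53130 possible selections.
Selections with no gold (all silver): C(17,5) = 6188.
Probability = 6188/53130 = 442/3795.

442/3795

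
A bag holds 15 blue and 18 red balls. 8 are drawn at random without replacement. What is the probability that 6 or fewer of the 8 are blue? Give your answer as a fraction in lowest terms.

There are C(33,8) = 13884156 ways to choose the 8.
Favorable selections (6 or fewer blue): C(15,0)·C(18,8) + C(15,1)·C(18,7) + C(15,2)·C(18,6) + C(15,3)·C(18,5) + C(15,4)·C(18,4) + C(15,5)·C(18,3) + C(15,6)·C(18,2) = 43758 + 477360 + 1949220 + 3898440 + 4176900 + 2450448 + 765765 = 13761891.
Probability = 13761891/13884156 = 10693/10788.

10693/10788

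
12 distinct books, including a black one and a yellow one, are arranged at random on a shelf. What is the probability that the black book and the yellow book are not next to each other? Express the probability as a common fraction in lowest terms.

5/6

There are 12! = 479001600 arrangements.
Arrangements with the black book and the yellow book adjacent: 2·11! = 79833600.
So not adjacent: 479001600 − 79833600 = 399168000, probability 399168000/479001600 = 5/6.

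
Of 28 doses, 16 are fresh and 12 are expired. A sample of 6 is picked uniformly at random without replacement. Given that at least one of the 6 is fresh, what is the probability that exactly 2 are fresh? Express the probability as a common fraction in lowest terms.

Work in counts. Selections with at least one fresh: C(28,6) − C(12,6) = 376740 − 924 = 375816.
Of those, selections where exactly 2 are fresh: C(16,2)·C(12,4) = 120·495 = 59400.
Conditional probability = 59400/375816 = 2475/15659.

2475/15659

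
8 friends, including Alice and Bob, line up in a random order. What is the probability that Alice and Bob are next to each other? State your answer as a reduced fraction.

1/4

There are 8! = 40320 arrangements.
Treat Alice and Bob as a block: 7! arrangements of the blocks × 2 orders within the block = 2·5040 = 10080.
Probability = 10080/40320 = 1/4.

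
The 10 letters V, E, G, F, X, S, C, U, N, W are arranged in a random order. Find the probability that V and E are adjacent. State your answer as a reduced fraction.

There are 10! = 3628800 arrangements.
Treat V and E as a block: 9! arrangements of the blocks × 2 orders within the block = 2·362880 = 725760.
Probability = 725760/3628800 = 1/5.

1/5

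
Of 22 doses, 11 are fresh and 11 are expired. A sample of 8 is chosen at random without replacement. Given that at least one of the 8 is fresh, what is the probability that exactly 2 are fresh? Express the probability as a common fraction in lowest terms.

Work in counts. Selections with at least one fresh: C(22,8) − C(11,8) = 319770 − 165 = 319605.
Of those, selections where exactly 2 are fresh: C(11,2)·C(11,6) = 55·462 = 25410.
Conditional probability = 25410/319605 = 154/1937.

154/1937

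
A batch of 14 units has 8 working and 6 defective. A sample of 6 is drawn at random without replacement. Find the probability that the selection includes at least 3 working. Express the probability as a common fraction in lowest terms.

362/429

Total selections: C(14,6) = 3003.
Count the complement (fewer than 3 working): C(8,0)·C(6,6) + C(8,1)·C(6,5) + C(8,2)·C(6,4) = 1 + 48 + 420 = 469.
Probability = 1 − 469/3003 = 2534/3003 = 362/429.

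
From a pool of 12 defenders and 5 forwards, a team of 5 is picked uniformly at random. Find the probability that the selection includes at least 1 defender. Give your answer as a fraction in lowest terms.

6187/6188

There are C(17,5) = 6188 ways to choose the 5.
The complement is all 5 are forwards: C(5,5) = 1.
Probability = 1 − 1/6188 = 6187/6188.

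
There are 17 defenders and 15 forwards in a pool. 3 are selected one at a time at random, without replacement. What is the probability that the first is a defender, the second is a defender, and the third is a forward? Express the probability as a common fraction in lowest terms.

Multiply the conditional probabilities at each draw: 17/32 · 16/31 · 15/30 = 4080/29760 = 17/124.

17/124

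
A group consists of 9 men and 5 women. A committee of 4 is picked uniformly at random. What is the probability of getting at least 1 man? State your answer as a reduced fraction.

Total selections: C(14,4) = 1001.
Favorable selections (at least 1 man): C(9,1)·C(5,3) + C(9,2)·C(5,2) + C(9,3)·C(5,1) + C(9,4)·C(5,0) = 90 + 360 + 420 + 126 = 996.
Probability = 996/1001.

996/1001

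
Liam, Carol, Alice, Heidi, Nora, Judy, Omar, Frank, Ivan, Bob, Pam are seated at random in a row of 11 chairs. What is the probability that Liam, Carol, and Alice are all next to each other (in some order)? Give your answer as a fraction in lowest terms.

3/55

There are 11! = 39916800 arrangements.
Treat the three as one block: 9! placements × 3! orders within the block = 362880·6 = 2177280.
Probability = 2177280/39916800 = 3/55.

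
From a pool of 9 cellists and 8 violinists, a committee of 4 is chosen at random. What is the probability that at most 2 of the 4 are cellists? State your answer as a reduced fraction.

113/170

There are C(17,4) = 2380 ways to choose the 4.
Count the complement (more than 2 cellists): C(9,3)·C(8,1) + C(9,4)·C(8,0) = 672 + 126 = 798.
Probability = 1 − 798/2380 = 1582/2380 = 113/170.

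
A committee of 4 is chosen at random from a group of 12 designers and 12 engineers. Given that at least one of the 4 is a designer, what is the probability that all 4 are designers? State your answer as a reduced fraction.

Work in counts. Selections with at least one designer: C(24,4) − C(12,4) = 10626 − 495 = 10131.
Of those, selections where all 4 are designers: C(12,4) = 495.
Conditional probability = 495/10131 = 15/307.

15/307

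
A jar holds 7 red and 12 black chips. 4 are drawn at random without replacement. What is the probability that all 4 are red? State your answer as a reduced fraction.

There are C(19,4) = 3876 possible selections.
Selections with all red: C(7,4) = 35.
Probability = 35/3876.

35/3876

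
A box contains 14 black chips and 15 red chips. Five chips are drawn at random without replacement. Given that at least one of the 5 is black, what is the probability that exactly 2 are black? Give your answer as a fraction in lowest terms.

455/1272

Work in counts. Selections with at least one black: C(29,5) − C(15,5) = 118755 − 3003 = 115752.
Of those, selections where exactly 2 are black: C(14,2)·C(15,3) = 91·455 = 41405.
Conditional probability = 41405/115752 = 455/1272.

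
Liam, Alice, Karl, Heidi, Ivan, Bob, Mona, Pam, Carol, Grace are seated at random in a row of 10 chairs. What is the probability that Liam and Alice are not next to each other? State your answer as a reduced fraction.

4/5

There are 10! = 3628800 arrangements.
Arrangements with Liam and Alice adjacent: 2·9! = 725760.
So not adjacent: 3628800 − 725760 = 2903040, probability 2903040/3628800 = 4/5.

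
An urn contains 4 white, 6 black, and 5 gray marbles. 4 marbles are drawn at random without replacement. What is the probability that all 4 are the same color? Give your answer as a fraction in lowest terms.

There are C(15,4) = 1365 ways to draw 4 marbles.
All same color: C(4,4) + C(6,4) + C(5,4) = 1 + 15 + 5 = 21.
Probability = 21/1365 = 1/65.

1/65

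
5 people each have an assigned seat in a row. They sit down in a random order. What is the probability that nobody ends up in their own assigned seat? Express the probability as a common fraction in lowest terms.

11/30

There are 5! = 120 seatings.
By inclusion-exclusion, seatings with no fixed points: C(5,0)·5! − C(5,1)·4! + C(5,2)·3! − C(5,3)·2! + C(5,4)·1! − C(5,5)·0! = 44.
Probability = 44/120 = 11/30.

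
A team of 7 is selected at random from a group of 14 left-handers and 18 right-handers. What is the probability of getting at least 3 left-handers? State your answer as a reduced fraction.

Total selections: C(32,7) = 3365856.
Count the complement (fewer than 3 left-handers): C(14,0)·C(18,7) + C(14,1)·C(18,6) + C(14,2)·C(18,5) = 31824 + 259896 + 779688 = 1071408.
Probability = 1 − 1071408/3365856 = 2294448/3365856 = 3677/5394.

3677/5394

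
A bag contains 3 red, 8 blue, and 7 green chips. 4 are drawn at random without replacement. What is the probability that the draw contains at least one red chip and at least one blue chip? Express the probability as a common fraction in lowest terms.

76/153

There are C(18,4) = 3060 possible draws.
By inclusion-exclusion on the complements, draws missing all red or all blue: C(15,4) + C(10,4) − C(7,4) = 1365 + 210 − 35 = 1540.
So draws with at least one of each: 3060 − 1540 = 1520, probability 1520/3060 = 76/153.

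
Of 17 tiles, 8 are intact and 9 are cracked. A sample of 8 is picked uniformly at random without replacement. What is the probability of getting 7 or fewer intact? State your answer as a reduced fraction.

There are C(17,8) = 24310 ways to choose the 8.
Favorable selections (7 or fewer intact): C(8,0)·C(9,8) + C(8,1)·C(9,7) + C(8,2)·C(9,6) + C(8,3)·C(9,5) + C(8,4)·C(9,4) + C(8,5)·C(9,3) + C(8,6)·C(9,2) + C(8,7)·C(9,1) = 9 + 288 + 2352 + 7056 + 8820 + 4704 + 1008 + 72 = 24309.
Probability = 24309/24310.

24309/24310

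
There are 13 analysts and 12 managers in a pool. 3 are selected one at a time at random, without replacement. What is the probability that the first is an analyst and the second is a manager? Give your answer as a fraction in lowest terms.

Multiply the conditional probabilities at each draw: 13/25 · 12/24 = 156/600 = 13/50.

13/50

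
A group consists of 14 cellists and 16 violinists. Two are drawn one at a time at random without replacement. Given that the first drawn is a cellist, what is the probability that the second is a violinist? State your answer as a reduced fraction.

After removing one cellist, 29 remain: 13 cellists and 16 violinists.
So the probability the next is a violinist is 16/29.

16/29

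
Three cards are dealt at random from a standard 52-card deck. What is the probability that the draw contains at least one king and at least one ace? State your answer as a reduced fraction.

188/5525

There are C(52,3) = 22100 possible draws.
By inclusion-exclusion on the complements, draws missing all kings or all aces: C(48,3) + C(48,3) − C(44,3) = 17296 + 17296 − 13244 = 21348.
So draws with at least one of each: 22100 − 21348 = 752, probability 752/22100 = 188/5525.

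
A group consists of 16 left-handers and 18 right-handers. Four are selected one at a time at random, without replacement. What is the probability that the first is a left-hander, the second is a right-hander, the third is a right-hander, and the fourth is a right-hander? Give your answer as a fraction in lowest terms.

24/341

Multiply the conditional probabilities at each draw: 16/34 · 18/33 · 17/32 · 16/31 = 78336/1113024 = 24/341.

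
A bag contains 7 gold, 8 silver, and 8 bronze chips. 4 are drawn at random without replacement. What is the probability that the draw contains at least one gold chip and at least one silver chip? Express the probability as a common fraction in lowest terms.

There are C(23,4) = 8855 possible draws.
By inclusion-exclusion on the complements, draws missing all gold or all silver: C(16,4) + C(15,4) − C(8,4) = 1820 + 1365 − 70 = 3115.
So draws with at least one of each: 8855 − 3115 = 5740, probability 5740/8855 = 164/253.

164/253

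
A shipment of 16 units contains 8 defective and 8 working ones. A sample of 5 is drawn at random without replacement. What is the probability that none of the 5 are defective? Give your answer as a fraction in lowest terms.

1/78

There are C(16,5) = 4368 possible selections.
Selections with no defective (all working): C(8,5) = 56.
Probability = 56/4368 = 1/78.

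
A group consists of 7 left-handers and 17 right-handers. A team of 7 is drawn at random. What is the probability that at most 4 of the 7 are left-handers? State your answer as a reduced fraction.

Total selections: C(24,7) = 346104.
Count the complement (more than 4 left-handers): C(7,5)·C(17,2) + C(7,6)·C(17,1) + C(7,7)·C(17,0) = 2856 + 119 + 1 = 2976.
Probability = 1 − 2976/346104 = 343128/346104 = 14297/14421.

14297/14421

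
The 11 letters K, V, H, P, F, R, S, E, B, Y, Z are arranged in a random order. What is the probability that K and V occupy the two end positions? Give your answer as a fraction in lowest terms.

1/55

There are 11! = 39916800 arrangements.
Place K and V at the ends in 2 ways, arrange the remaining 9 in 9! = 362880 ways: 2·362880 = 725760.
Probability = 725760/39916800 = 1/55.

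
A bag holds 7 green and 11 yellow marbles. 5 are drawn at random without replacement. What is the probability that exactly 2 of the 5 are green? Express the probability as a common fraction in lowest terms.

There are C(18,5) = 8568 ways to choose 5 from 18.
Selections with exactly 2 green: choose 2 of the 7 green and 3 of the 11 yellow, C(7,2)·C(11,3) = 21·165 = 3465.
Probability = 3465/8568 = 55/136.

55/136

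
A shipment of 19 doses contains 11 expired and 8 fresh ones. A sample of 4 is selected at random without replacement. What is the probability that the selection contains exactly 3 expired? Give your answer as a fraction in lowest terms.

110/323

The sample space is all 4-subsets of the 19: C(19,4) = 3876.
Selections with exactly 3 expired: choose 3 of the 11 expired and 1 of the 8 fresh, C(11,3)·C(8,1) = 165·8 = 1320.
Probability = 1320/3876 = 110/323.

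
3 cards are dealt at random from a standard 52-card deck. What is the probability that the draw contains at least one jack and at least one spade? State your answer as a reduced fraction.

There are C(52,3) = 22100 possible draws.
By inclusion-exclusion on the complements, draws missing all jacks or all spades: C(48,3) + C(39,3) − C(36,3) = 17296 + 9139 − 7140 = 19295.
So draws with at least one of each: 22100 − 19295 = 2805, probability 2805/22100 = 33/260.

33/260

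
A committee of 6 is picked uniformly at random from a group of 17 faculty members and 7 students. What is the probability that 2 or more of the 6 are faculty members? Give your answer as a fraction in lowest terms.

Total selections: C(24,6) = 134596.
Count the complement (fewer than 2 faculty members): C(17,0)·C(7,6) + C(17,1)·C(7,5) = 7 + 357 = 364.
Probability = 1 − 364/134596 = 134232/134596 = 4794/4807.

4794/4807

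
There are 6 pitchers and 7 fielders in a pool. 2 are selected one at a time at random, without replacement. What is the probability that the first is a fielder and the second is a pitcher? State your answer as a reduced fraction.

7/26

Multiply the conditional probabilities at each draw: 7/13 · 6/12 = 42/156 = 7/26.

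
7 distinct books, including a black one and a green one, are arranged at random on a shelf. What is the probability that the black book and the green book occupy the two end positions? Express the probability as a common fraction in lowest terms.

1/21

There are 7! = 5040 arrangements.
Place the black book and the green book at the ends in 2 ways, arrange the remaining 5 in 5! = 120 ways: 2·120 = 240.
Probability = 240/5040 = 1/21.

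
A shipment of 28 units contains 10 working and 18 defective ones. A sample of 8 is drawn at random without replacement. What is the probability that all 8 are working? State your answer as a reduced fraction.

1/69069

There are C(28,8) = 3108105 possible selections.
Selections with all working: C(10,8) = 45.
Probability = 45/3108105 = 1/69069.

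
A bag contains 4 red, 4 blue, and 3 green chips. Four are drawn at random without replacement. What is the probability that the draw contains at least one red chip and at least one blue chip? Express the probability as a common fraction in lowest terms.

26/33

There are C(11,4) = 330 possible draws.
By inclusion-exclusion on the complements, draws missing all red or all blue: C(7,4) + C(7,4) − C(3,4) = 35 + 35 − 0 = 70.
So draws with at least one of each: 330 − 70 = 260, probability 260/330 = 26/33.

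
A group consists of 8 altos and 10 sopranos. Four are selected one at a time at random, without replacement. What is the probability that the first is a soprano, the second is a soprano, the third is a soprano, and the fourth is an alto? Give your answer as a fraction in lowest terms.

Multiply the conditional probabilities at each draw: 10/18 · 9/17 · 8/16 · 8/15 = 5760/73440 = 4/51.

4/51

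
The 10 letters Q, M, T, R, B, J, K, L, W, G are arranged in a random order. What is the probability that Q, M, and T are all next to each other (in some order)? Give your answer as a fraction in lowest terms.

1/15

There are 10! = 3628800 arrangements.
Treat the three as one block: 8! placements × 3! orders within the block = 40320·6 = 241920.
Probability = 241920/3628800 = 1/15.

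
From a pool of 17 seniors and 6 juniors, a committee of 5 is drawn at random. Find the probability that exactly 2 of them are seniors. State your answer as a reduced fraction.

There are C(23,5) = 33649 ways to choose 5 from 23.
Selections with exactly 2 seniors: choose 2 of the 17 seniors and 3 of the 6 juniors, C(17,2)·C(6,3) = 136·20 = 2720.
Probability = 2720/33649.

2720/33649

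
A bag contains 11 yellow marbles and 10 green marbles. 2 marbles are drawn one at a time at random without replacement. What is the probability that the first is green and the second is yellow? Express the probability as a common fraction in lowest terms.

11/42

Multiply the conditional probabilities at each draw: 10/21 · 11/20 = 110/420 = 11/42.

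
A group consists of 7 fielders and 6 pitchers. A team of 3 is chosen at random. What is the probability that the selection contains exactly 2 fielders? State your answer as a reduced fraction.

Total number of selections: C(13,3) = 286.
Selections with exactly 2 fielders: choose 2 of the 7 fielders and 1 of the 6 pitchers, C(7,2)·C(6,1) = 21·6 = 126.
Probability = 126/286 = 63/143.

63/143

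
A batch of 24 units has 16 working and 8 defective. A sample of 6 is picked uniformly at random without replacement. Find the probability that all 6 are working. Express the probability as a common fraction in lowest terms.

There are C(24,6) = 134596 possible selections.
Selections with all working: C(16,6) = 8008.
Probability = 8008/134596 = 26/437.

26/437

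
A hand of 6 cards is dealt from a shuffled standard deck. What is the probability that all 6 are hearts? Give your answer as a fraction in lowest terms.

33/391510

There are C(52,6) = 20358520 possible 6-card hands.
Hands that are all hearts: C(13,6) = 1716.
Probability = 1716/20358520 = 33/391510.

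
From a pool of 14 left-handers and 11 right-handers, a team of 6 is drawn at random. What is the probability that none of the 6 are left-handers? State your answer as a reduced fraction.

3/1150

There are C(25,6) = 177100 possible selections.
Selections with no left-handers (all right-handers): C(11,6) = 462.
Probability = 462/177100 = 3/1150.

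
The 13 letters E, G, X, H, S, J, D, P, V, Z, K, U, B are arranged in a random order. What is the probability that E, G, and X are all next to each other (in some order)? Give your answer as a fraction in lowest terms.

There are 13! = 6227020800 arrangements.
Treat the three as one block: 11! placements × 3! orders within the block = 39916800·6 = 239500800.
Probability = 239500800/6227020800 = 1/26.

1/26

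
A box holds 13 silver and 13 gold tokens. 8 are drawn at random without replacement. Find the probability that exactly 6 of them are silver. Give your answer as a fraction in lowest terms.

936/10925

The sample space is all 8-subsets of the 26: C(26,8) = 1562275.
Selections with exactly 6 silver: choose 6 of the 13 silver and 2 of the 13 gold, C(13,6)·C(13,2) = 1716·78 = 133848.
Probability = 133848/1562275 = 936/10925.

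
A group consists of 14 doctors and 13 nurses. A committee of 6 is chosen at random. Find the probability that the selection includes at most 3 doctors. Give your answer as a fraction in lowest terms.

Total selections: C(27,6) = 296010.
Count the complement (more than 3 doctors): C(14,4)·C(13,2) + C(14,5)·C(13,1) + C(14,6)·C(13,0) = 78078 + 26026 + 3003 = 107107.
Probability = 1 − 107107/296010 = 188903/296010 = 1321/2070.

1321/2070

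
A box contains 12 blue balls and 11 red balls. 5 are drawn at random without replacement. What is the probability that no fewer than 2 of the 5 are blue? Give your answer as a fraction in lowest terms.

Total selections: C(23,5) = 33649.
Favorable selections (no fewer than 2 blue): C(12,2)·C(11,3) + C(12,3)·C(11,2) + C(12,4)·C(11,1) + C(12,5)·C(11,0) = 10890 + 12100 + 5445 + 792 = 29227.
Probability = 29227/33649 = 2657/3059.

2657/3059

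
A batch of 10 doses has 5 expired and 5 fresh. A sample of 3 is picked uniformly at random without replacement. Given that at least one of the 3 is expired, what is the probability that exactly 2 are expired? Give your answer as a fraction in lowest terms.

5/11

Work in counts. Selections with at least one expired: C(10,3) − C(5,3) = 120 − 10 = 110.
Of those, selections where exactly 2 are expired: C(5,2)·C(5,1) = 10·5 = 50.
Conditional probability = 50/110 = 5/11.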